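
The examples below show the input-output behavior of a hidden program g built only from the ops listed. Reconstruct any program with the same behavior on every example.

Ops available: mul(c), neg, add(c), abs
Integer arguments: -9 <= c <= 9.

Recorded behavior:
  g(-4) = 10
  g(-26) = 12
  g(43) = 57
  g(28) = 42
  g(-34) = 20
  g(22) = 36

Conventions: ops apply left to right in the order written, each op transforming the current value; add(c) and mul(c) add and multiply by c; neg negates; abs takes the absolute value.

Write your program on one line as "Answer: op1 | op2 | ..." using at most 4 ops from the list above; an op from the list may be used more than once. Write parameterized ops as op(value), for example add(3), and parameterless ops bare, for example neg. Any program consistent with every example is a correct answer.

add(9) | add(5) | neg | abs

Check, running the answer program on each example:
  -4 -> 5 -> 10 -> -10 -> 10
  -26 -> -17 -> -12 -> 12 -> 12
  43 -> 52 -> 57 -> -57 -> 57
  28 -> 37 -> 42 -> -42 -> 42
  -34 -> -25 -> -20 -> 20 -> 20
  22 -> 31 -> 36 -> -36 -> 36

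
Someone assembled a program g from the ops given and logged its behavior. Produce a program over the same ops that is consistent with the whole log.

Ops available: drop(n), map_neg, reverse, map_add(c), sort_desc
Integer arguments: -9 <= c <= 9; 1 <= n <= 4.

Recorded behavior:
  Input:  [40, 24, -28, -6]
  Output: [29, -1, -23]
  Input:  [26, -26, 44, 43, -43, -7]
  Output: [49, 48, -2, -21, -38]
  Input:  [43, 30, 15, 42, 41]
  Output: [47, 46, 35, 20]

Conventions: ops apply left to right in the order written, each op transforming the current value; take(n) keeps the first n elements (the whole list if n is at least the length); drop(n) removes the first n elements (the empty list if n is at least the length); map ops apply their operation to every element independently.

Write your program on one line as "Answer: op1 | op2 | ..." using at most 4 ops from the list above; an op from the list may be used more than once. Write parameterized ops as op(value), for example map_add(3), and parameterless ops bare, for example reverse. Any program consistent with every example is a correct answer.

drop(1) | sort_desc | map_add(5)

Check, running the answer program on each example:
  [40, 24, -28, -6] -> [24, -28, -6] -> [24, -6, -28] -> [29, -1, -23]
  [26, -26, 44, 43, -43, -7] -> [-26, 44, 43, -43, -7] -> [44, 43, -7, -26, -43] -> [49, 48, -2, -21, -38]
  [43, 30, 15, 42, 41] -> [30, 15, 42, 41] -> [42, 41, 30, 15] -> [47, 46, 35, 20]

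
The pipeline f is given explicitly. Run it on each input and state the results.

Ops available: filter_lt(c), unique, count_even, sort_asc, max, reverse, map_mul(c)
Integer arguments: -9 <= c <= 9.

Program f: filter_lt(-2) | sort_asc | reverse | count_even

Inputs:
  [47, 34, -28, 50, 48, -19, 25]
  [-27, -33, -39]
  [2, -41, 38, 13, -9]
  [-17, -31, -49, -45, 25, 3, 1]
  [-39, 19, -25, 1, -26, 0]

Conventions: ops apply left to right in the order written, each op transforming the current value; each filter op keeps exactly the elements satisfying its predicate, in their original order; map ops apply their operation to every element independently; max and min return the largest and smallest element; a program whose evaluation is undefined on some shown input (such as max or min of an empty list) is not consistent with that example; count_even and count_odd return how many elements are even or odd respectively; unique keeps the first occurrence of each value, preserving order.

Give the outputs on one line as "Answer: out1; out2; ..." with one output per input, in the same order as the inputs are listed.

1; 0; 0; 0; 1

Execution, op by op:
  [47, 34, -28, 50, 48, -19, 25] -> [-28, -19] -> [-28, -19] -> [-19, -28] -> 1
  [-27, -33, -39] -> [-27, -33, -39] -> [-39, -33, -27] -> [-27, -33, -39] -> 0
  [2, -41, 38, 13, -9] -> [-41, -9] -> [-41, -9] -> [-9, -41] -> 0
  [-17, -31, -49, -45, 25, 3, 1] -> [-17, -31, -49, -45] -> [-49, -45, -31, -17] -> [-17, -31, -45, -49] -> 0
  [-39, 19, -25, 1, -26, 0] -> [-39, -25, -26] -> [-39, -26, -25] -> [-25, -26, -39] -> 1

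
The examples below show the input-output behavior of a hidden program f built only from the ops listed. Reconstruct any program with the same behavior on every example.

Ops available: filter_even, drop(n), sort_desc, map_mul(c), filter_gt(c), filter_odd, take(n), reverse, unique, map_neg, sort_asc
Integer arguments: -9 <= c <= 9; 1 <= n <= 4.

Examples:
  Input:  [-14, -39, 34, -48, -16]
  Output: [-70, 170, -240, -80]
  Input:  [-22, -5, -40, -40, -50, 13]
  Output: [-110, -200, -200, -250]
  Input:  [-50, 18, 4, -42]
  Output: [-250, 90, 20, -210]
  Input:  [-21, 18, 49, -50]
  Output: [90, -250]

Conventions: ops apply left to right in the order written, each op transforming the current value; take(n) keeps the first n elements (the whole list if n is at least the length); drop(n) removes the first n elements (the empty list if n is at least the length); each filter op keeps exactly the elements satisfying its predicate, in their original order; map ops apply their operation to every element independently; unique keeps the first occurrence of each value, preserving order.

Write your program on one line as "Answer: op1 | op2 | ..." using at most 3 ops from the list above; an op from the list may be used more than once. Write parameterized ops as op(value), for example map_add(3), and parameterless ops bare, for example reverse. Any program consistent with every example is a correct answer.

filter_even | map_mul(5)

Check, running the answer program on each example:
  [-14, -39, 34, -48, -16] -> [-14, 34, -48, -16] -> [-70, 170, -240, -80]
  [-22, -5, -40, -40, -50, 13] -> [-22, -40, -40, -50] -> [-110, -200, -200, -250]
  [-50, 18, 4, -42] -> [-50, 18, 4, -42] -> [-250, 90, 20, -210]
  [-21, 18, 49, -50] -> [18, -50] -> [90, -250]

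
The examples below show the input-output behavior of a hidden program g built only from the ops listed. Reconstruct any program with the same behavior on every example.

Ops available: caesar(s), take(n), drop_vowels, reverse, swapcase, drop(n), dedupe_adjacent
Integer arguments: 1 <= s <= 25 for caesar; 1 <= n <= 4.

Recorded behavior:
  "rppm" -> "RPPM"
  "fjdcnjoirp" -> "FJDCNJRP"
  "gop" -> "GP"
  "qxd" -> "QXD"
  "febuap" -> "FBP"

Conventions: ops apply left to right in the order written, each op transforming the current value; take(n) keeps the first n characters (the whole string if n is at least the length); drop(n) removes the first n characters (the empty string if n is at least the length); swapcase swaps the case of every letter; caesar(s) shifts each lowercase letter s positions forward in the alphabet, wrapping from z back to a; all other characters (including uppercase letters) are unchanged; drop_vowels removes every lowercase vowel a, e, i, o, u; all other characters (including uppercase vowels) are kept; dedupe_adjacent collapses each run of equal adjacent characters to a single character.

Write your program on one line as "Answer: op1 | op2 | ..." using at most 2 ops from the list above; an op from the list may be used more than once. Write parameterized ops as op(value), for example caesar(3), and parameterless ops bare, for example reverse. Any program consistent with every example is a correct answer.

drop_vowels | swapcase

Check, running the answer program on each example:
  "rppm" -> "rppm" -> "RPPM"
  "fjdcnjoirp" -> "fjdcnjrp" -> "FJDCNJRP"
  "gop" -> "gp" -> "GP"
  "qxd" -> "qxd" -> "QXD"
  "febuap" -> "fbp" -> "FBP"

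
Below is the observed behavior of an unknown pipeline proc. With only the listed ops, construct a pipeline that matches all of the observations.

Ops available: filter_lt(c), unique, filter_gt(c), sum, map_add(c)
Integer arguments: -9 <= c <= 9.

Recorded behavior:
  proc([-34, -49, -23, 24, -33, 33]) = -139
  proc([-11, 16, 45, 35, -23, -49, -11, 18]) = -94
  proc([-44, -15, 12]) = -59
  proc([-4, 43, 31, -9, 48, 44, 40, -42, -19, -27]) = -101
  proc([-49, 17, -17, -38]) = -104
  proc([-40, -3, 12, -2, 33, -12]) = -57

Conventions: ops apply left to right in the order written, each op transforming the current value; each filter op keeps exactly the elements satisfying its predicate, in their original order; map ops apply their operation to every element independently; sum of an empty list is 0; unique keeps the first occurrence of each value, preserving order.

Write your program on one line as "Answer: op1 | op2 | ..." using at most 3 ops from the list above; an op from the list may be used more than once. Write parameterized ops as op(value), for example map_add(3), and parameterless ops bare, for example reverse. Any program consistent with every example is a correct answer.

filter_lt(9) | sum

Check, running the answer program on each example:
  [-34, -49, -23, 24, -33, 33] -> [-34, -49, -23, -33] -> -139
  [-11, 16, 45, 35, -23, -49, -11, 18] -> [-11, -23, -49, -11] -> -94
  [-44, -15, 12] -> [-44, -15] -> -59
  [-4, 43, 31, -9, 48, 44, 40, -42, -19, -27] -> [-4, -9, -42, -19, -27] -> -101
  [-49, 17, -17, -38] -> [-49, -17, -38] -> -104
  [-40, -3, 12, -2, 33, -12] -> [-40, -3, -2, -12] -> -57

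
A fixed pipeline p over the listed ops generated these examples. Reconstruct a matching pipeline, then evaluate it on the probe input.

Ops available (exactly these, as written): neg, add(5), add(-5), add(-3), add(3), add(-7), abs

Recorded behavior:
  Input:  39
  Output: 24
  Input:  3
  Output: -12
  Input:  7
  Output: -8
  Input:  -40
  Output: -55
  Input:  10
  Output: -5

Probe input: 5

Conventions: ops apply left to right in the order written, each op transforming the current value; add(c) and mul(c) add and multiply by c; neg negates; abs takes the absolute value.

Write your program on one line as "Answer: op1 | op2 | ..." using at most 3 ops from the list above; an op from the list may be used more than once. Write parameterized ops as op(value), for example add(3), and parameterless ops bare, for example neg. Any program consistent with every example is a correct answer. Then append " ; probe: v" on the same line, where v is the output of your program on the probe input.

add(-5) | add(-7) | add(-3) ; probe: -10

Check, running the answer program on each example:
  39 -> 34 -> 27 -> 24
  3 -> -2 -> -9 -> -12
  7 -> 2 -> -5 -> -8
  -40 -> -45 -> -52 -> -55
  10 -> 5 -> -2 -> -5
  probe: 5 -> 0 -> -7 -> -10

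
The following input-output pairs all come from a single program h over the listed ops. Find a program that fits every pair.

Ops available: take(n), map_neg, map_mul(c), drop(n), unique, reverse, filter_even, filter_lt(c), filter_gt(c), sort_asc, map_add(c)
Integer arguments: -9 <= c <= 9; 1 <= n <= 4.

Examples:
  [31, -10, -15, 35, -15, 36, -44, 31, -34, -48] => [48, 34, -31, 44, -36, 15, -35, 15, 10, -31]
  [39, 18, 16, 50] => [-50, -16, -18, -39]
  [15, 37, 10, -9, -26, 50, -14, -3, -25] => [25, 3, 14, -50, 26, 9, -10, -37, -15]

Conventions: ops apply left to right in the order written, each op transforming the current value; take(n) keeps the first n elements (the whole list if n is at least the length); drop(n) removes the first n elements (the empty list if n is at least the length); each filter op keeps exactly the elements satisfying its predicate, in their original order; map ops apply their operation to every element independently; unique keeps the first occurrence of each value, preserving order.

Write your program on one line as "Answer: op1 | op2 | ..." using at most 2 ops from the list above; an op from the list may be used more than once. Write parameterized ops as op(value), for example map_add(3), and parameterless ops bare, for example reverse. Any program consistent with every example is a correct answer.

map_neg | reverse

Check, running the answer program on each example:
  [31, -10, -15, 35, -15, 36, -44, 31, -34, -48] -> [-31, 10, 15, -35, 15, -36, 44, -31, 34, 48] -> [48, 34, -31, 44, -36, 15, -35, 15, 10, -31]
  [39, 18, 16, 50] -> [-39, -18, -16, -50] -> [-50, -16, -18, -39]
  [15, 37, 10, -9, -26, 50, -14, -3, -25] -> [-15, -37, -10, 9, 26, -50, 14, 3, 25] -> [25, 3, 14, -50, 26, 9, -10, -37, -15]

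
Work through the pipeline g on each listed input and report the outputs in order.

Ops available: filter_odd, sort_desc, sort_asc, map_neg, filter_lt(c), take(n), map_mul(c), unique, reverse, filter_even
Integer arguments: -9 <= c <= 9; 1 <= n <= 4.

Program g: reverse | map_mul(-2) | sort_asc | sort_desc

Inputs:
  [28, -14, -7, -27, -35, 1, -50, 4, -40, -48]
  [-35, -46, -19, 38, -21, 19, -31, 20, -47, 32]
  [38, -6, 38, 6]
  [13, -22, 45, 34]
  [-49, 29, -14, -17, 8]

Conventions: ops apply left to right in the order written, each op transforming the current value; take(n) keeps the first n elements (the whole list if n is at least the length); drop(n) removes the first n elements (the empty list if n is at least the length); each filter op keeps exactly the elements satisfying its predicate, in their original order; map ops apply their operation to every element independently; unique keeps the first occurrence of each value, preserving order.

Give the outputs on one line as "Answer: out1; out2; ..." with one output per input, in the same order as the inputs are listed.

Execution, op by op:
  [28, -14, -7, -27, -35, 1, -50, 4, -40, -48] -> [-48, -40, 4, -50, 1, -35, -27, -7, -14, 28] -> [96, 80, -8, 100, -2, 70, 54, 14, 28, -56] -> [-56, -8, -2, 14, 28, 54, 70, 80, 96, 100] -> [100, 96, 80, 70, 54, 28, 14, -2, -8, -56]
  [-35, -46, -19, 38, -21, 19, -31, 20, -47, 32] -> [32, -47, 20, -31, 19, -21, 38, -19, -46, -35] -> [-64, 94, -40, 62, -38, 42, -76, 38, 92, 70] -> [-76, -64, -40, -38, 38, 42, 62, 70, 92, 94] -> [94, 92, 70, 62, 42, 38, -38, -40, -64, -76]
  [38, -6, 38, 6] -> [6, 38, -6, 38] -> [-12, -76, 12, -76] -> [-76, -76, -12, 12] -> [12, -12, -76, -76]
  [13, -22, 45, 34] -> [34, 45, -22, 13] -> [-68, -90, 44, -26] -> [-90, -68, -26, 44] -> [44, -26, -68, -90]
  [-49, 29, -14, -17, 8] -> [8, -17, -14, 29, -49] -> [-16, 34, 28, -58, 98] -> [-58, -16, 28, 34, 98] -> [98, 34, 28, -16, -58]

[100, 96, 80, 70, 54, 28, 14, -2, -8, -56]; [94, 92, 70, 62, 42, 38, -38, -40, -64, -76]; [12, -12, -76, -76]; [44, -26, -68, -90]; [98, 34, 28, -16, -58]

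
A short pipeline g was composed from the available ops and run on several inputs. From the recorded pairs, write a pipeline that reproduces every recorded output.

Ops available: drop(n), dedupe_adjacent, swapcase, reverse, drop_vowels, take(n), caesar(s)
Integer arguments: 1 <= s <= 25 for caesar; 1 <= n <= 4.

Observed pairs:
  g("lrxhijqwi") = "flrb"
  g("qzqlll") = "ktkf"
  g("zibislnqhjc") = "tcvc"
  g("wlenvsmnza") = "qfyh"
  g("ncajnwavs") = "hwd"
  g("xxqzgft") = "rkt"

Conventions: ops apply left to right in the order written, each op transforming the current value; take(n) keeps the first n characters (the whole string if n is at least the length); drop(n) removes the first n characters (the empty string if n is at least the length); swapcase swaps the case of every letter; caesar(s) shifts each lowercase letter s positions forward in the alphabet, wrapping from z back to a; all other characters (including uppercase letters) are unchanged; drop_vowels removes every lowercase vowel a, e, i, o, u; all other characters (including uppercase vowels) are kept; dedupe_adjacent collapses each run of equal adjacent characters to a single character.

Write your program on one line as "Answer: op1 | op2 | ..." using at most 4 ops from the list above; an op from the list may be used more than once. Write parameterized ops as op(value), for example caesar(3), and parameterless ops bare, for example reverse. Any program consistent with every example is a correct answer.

take(4) | caesar(20) | drop_vowels | dedupe_adjacent

Check, running the answer program on each example:
  "lrxhijqwi" -> "lrxh" -> "flrb" -> "flrb" -> "flrb"
  "qzqlll" -> "qzql" -> "ktkf" -> "ktkf" -> "ktkf"
  "zibislnqhjc" -> "zibi" -> "tcvc" -> "tcvc" -> "tcvc"
  "wlenvsmnza" -> "wlen" -> "qfyh" -> "qfyh" -> "qfyh"
  "ncajnwavs" -> "ncaj" -> "hwud" -> "hwd" -> "hwd"
  "xxqzgft" -> "xxqz" -> "rrkt" -> "rrkt" -> "rkt"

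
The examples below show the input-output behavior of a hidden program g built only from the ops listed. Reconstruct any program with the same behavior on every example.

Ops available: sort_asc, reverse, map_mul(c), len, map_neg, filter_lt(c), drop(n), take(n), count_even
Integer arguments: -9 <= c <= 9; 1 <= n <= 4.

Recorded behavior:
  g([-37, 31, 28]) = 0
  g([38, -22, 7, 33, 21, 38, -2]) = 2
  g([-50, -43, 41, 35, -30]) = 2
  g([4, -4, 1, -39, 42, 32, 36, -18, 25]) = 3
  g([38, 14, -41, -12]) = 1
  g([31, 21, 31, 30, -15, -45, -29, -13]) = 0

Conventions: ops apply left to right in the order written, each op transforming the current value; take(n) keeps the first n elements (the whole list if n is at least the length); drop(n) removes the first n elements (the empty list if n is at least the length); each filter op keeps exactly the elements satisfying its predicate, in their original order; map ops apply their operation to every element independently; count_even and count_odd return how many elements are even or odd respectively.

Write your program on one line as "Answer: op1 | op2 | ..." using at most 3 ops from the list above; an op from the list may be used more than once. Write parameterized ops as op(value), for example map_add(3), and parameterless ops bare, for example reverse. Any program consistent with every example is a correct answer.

sort_asc | filter_lt(8) | count_even

Check, running the answer program on each example:
  [-37, 31, 28] -> [-37, 28, 31] -> [-37] -> 0
  [38, -22, 7, 33, 21, 38, -2] -> [-22, -2, 7, 21, 33, 38, 38] -> [-22, -2, 7] -> 2
  [-50, -43, 41, 35, -30] -> [-50, -43, -30, 35, 41] -> [-50, -43, -30] -> 2
  [4, -4, 1, -39, 42, 32, 36, -18, 25] -> [-39, -18, -4, 1, 4, 25, 32, 36, 42] -> [-39, -18, -4, 1, 4] -> 3
  [38, 14, -41, -12] -> [-41, -12, 14, 38] -> [-41, -12] -> 1
  [31, 21, 31, 30, -15, -45, -29, -13] -> [-45, -29, -15, -13, 21, 30, 31, 31] -> [-45, -29, -15, -13] -> 0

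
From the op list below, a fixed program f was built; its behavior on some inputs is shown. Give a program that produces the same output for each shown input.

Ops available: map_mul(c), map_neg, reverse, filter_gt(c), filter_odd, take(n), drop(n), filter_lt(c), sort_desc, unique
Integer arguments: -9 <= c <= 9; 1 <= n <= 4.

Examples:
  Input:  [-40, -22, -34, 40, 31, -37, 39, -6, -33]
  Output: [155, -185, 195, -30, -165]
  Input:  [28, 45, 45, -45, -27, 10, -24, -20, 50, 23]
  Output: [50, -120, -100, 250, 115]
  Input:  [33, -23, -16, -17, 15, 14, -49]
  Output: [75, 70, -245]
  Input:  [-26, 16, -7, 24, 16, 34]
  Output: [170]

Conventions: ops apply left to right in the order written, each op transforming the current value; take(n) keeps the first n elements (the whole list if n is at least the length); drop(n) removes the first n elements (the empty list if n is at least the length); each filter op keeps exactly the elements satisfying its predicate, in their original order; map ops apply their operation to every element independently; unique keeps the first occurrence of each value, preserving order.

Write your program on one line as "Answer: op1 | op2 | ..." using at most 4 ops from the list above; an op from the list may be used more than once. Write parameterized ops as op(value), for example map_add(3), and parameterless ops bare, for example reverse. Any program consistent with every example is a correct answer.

map_neg | map_mul(-5) | unique | drop(4)

Check, running the answer program on each example:
  [-40, -22, -34, 40, 31, -37, 39, -6, -33] -> [40, 22, 34, -40, -31, 37, -39, 6, 33] -> [-200, -110, -170, 200, 155, -185, 195, -30, -165] -> [-200, -110, -170, 200, 155, -185, 195, -30, -165] -> [155, -185, 195, -30, -165]
  [28, 45, 45, -45, -27, 10, -24, -20, 50, 23] -> [-28, -45, -45, 45, 27, -10, 24, 20, -50, -23] -> [140, 225, 225, -225, -135, 50, -120, -100, 250, 115] -> [140, 225, -225, -135, 50, -120, -100, 250, 115] -> [50, -120, -100, 250, 115]
  [33, -23, -16, -17, 15, 14, -49] -> [-33, 23, 16, 17, -15, -14, 49] -> [165, -115, -80, -85, 75, 70, -245] -> [165, -115, -80, -85, 75, 70, -245] -> [75, 70, -245]
  [-26, 16, -7, 24, 16, 34] -> [26, -16, 7, -24, -16, -34] -> [-130, 80, -35, 120, 80, 170] -> [-130, 80, -35, 120, 170] -> [170]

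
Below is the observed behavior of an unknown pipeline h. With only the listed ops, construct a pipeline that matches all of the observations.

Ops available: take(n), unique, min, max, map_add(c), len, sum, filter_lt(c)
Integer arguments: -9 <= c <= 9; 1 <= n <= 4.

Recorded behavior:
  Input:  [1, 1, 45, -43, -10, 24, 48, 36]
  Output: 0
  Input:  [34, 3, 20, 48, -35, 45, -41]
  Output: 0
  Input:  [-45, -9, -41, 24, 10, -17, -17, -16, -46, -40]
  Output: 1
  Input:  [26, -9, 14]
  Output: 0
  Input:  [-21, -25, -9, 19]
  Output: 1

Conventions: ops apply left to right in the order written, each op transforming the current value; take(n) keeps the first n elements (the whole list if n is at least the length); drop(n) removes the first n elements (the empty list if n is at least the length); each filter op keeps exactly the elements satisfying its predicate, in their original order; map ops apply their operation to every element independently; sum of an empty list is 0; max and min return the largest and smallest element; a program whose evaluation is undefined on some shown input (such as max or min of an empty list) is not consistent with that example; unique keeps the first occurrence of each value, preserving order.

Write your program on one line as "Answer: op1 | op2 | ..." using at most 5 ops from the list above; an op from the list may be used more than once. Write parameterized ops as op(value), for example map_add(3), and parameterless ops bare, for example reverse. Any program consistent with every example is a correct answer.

unique | take(1) | filter_lt(-5) | len

Check, running the answer program on each example:
  [1, 1, 45, -43, -10, 24, 48, 36] -> [1, 45, -43, -10, 24, 48, 36] -> [1] -> [] -> 0
  [34, 3, 20, 48, -35, 45, -41] -> [34, 3, 20, 48, -35, 45, -41] -> [34] -> [] -> 0
  [-45, -9, -41, 24, 10, -17, -17, -16, -46, -40] -> [-45, -9, -41, 24, 10, -17, -16, -46, -40] -> [-45] -> [-45] -> 1
  [26, -9, 14] -> [26, -9, 14] -> [26] -> [] -> 0
  [-21, -25, -9, 19] -> [-21, -25, -9, 19] -> [-21] -> [-21] -> 1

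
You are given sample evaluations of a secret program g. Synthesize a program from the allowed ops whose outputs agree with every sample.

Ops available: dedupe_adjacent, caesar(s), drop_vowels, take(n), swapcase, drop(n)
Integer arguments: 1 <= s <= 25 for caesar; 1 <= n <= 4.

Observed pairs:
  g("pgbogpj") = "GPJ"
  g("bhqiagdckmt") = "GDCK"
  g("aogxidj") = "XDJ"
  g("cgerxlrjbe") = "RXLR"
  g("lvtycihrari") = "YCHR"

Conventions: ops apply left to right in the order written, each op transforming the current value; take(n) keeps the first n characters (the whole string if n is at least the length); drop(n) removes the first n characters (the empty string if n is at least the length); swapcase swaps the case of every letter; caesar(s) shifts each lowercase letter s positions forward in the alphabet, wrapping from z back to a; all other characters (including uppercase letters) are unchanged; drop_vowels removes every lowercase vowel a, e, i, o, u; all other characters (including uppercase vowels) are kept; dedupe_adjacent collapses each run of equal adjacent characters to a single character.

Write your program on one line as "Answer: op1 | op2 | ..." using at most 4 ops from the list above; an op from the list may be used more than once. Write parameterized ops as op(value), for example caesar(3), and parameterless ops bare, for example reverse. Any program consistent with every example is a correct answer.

drop(3) | drop_vowels | take(4) | swapcase

Check, running the answer program on each example:
  "pgbogpj" -> "ogpj" -> "gpj" -> "gpj" -> "GPJ"
  "bhqiagdckmt" -> "iagdckmt" -> "gdckmt" -> "gdck" -> "GDCK"
  "aogxidj" -> "xidj" -> "xdj" -> "xdj" -> "XDJ"
  "cgerxlrjbe" -> "rxlrjbe" -> "rxlrjb" -> "rxlr" -> "RXLR"
  "lvtycihrari" -> "ycihrari" -> "ychrr" -> "ychr" -> "YCHR"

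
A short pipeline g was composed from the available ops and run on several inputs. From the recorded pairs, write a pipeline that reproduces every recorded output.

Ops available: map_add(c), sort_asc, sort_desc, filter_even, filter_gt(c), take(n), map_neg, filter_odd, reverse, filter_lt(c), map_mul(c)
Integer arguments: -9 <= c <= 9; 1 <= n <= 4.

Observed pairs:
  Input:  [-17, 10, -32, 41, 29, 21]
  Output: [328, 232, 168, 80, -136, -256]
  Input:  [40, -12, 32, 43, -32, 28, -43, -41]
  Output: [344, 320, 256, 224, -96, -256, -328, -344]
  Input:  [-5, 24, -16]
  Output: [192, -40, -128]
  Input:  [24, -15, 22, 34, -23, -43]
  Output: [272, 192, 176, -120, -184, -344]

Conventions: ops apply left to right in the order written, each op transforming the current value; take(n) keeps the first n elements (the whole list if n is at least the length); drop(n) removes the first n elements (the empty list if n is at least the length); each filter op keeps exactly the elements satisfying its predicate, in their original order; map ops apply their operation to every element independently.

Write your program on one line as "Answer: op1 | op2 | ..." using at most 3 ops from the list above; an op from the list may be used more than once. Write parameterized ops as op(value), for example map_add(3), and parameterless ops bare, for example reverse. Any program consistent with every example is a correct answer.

sort_asc | map_mul(8) | reverse

Check, running the answer program on each example:
  [-17, 10, -32, 41, 29, 21] -> [-32, -17, 10, 21, 29, 41] -> [-256, -136, 80, 168, 232, 328] -> [328, 232, 168, 80, -136, -256]
  [40, -12, 32, 43, -32, 28, -43, -41] -> [-43, -41, -32, -12, 28, 32, 40, 43] -> [-344, -328, -256, -96, 224, 256, 320, 344] -> [344, 320, 256, 224, -96, -256, -328, -344]
  [-5, 24, -16] -> [-16, -5, 24] -> [-128, -40, 192] -> [192, -40, -128]
  [24, -15, 22, 34, -23, -43] -> [-43, -23, -15, 22, 24, 34] -> [-344, -184, -120, 176, 192, 272] -> [272, 192, 176, -120, -184, -344]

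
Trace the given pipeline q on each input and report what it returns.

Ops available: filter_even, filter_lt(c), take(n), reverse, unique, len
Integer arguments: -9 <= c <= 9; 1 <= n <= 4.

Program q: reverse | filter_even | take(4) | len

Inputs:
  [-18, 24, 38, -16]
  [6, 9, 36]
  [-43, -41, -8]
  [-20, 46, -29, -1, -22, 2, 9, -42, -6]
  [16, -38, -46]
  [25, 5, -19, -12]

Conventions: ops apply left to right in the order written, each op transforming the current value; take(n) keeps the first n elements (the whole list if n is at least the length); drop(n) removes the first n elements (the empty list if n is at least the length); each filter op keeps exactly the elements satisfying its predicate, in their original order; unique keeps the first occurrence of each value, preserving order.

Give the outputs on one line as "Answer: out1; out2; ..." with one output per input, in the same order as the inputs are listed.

4; 2; 1; 4; 3; 1

Execution, op by op:
  [-18, 24, 38, -16] -> [-16, 38, 24, -18] -> [-16, 38, 24, -18] -> [-16, 38, 24, -18] -> 4
  [6, 9, 36] -> [36, 9, 6] -> [36, 6] -> [36, 6] -> 2
  [-43, -41, -8] -> [-8, -41, -43] -> [-8] -> [-8] -> 1
  [-20, 46, -29, -1, -22, 2, 9, -42, -6] -> [-6, -42, 9, 2, -22, -1, -29, 46, -20] -> [-6, -42, 2, -22, 46, -20] -> [-6, -42, 2, -22] -> 4
  [16, -38, -46] -> [-46, -38, 16] -> [-46, -38, 16] -> [-46, -38, 16] -> 3
  [25, 5, -19, -12] -> [-12, -19, 5, 25] -> [-12] -> [-12] -> 1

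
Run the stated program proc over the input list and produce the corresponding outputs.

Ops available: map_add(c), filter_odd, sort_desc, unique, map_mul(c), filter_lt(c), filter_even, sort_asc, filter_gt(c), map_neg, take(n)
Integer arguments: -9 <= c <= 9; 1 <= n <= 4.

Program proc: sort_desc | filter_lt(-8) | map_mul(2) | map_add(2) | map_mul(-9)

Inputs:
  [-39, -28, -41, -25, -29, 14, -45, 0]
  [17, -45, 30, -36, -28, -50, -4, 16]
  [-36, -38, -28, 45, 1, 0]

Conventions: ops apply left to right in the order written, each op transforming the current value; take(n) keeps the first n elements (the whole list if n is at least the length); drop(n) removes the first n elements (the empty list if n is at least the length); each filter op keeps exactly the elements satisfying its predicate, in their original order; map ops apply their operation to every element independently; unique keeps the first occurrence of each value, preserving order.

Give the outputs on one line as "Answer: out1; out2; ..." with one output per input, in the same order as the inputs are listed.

[432, 486, 504, 684, 720, 792]; [486, 630, 792, 882]; [486, 630, 666]

Execution, op by op:
  [-39, -28, -41, -25, -29, 14, -45, 0] -> [14, 0, -25, -28, -29, -39, -41, -45] -> [-25, -28, -29, -39, -41, -45] -> [-50, -56, -58, -78, -82, -90] -> [-48, -54, -56, -76, -80, -88] -> [432, 486, 504, 684, 720, 792]
  [17, -45, 30, -36, -28, -50, -4, 16] -> [30, 17, 16, -4, -28, -36, -45, -50] -> [-28, -36, -45, -50] -> [-56, -72, -90, -100] -> [-54, -70, -88, -98] -> [486, 630, 792, 882]
  [-36, -38, -28, 45, 1, 0] -> [45, 1, 0, -28, -36, -38] -> [-28, -36, -38] -> [-56, -72, -76] -> [-54, -70, -74] -> [486, 630, 666]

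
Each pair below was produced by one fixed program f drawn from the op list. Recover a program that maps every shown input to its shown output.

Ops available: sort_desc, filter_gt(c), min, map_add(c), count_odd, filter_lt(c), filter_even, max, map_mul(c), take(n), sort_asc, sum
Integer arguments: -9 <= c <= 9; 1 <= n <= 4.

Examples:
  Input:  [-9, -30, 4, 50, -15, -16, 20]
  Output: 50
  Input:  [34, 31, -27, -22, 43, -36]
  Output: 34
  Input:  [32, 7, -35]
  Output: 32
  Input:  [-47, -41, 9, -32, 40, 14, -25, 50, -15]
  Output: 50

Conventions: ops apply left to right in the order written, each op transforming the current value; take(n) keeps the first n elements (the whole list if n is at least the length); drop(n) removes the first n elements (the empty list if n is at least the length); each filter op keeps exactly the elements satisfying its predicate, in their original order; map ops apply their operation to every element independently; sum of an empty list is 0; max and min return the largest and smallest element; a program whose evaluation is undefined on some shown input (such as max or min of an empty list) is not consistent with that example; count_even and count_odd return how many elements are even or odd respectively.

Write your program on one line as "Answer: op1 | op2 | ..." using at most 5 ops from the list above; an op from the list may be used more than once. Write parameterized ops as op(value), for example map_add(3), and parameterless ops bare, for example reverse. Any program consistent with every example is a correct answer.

sort_asc | filter_even | sort_desc | max

Check, running the answer program on each example:
  [-9, -30, 4, 50, -15, -16, 20] -> [-30, -16, -15, -9, 4, 20, 50] -> [-30, -16, 4, 20, 50] -> [50, 20, 4, -16, -30] -> 50
  [34, 31, -27, -22, 43, -36] -> [-36, -27, -22, 31, 34, 43] -> [-36, -22, 34] -> [34, -22, -36] -> 34
  [32, 7, -35] -> [-35, 7, 32] -> [32] -> [32] -> 32
  [-47, -41, 9, -32, 40, 14, -25, 50, -15] -> [-47, -41, -32, -25, -15, 9, 14, 40, 50] -> [-32, 14, 40, 50] -> [50, 40, 14, -32] -> 50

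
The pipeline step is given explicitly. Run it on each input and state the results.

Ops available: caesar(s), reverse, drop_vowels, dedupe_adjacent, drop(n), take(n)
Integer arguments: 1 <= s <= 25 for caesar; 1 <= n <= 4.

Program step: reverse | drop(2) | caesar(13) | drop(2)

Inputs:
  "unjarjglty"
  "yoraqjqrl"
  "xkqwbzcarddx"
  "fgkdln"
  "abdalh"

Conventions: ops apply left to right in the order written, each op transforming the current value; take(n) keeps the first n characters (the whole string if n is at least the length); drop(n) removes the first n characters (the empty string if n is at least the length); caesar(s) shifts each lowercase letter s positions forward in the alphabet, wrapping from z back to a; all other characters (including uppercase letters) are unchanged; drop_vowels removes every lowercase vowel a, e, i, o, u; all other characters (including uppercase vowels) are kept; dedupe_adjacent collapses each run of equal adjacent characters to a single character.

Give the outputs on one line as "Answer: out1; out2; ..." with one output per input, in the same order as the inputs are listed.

"wenwah"; "dnebl"; "npmojdxk"; "ts"; "on"

Execution, op by op:
  "unjarjglty" -> "ytlgjrajnu" -> "lgjrajnu" -> "ytwenwah" -> "wenwah"
  "yoraqjqrl" -> "lrqjqaroy" -> "qjqaroy" -> "dwdnebl" -> "dnebl"
  "xkqwbzcarddx" -> "xddraczbwqkx" -> "draczbwqkx" -> "qenpmojdxk" -> "npmojdxk"
  "fgkdln" -> "nldkgf" -> "dkgf" -> "qxts" -> "ts"
  "abdalh" -> "hladba" -> "adba" -> "nqon" -> "on"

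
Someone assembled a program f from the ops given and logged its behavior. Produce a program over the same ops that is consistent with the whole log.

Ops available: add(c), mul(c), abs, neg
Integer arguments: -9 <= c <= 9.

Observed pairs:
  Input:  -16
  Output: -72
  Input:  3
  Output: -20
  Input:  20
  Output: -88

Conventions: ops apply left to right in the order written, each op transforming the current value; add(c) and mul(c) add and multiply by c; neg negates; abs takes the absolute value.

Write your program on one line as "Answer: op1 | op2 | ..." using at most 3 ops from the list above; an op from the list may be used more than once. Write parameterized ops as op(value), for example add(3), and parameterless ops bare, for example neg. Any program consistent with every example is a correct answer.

abs | mul(-4) | add(-8)

Check, running the answer program on each example:
  -16 -> 16 -> -64 -> -72
  3 -> 3 -> -12 -> -20
  20 -> 20 -> -80 -> -88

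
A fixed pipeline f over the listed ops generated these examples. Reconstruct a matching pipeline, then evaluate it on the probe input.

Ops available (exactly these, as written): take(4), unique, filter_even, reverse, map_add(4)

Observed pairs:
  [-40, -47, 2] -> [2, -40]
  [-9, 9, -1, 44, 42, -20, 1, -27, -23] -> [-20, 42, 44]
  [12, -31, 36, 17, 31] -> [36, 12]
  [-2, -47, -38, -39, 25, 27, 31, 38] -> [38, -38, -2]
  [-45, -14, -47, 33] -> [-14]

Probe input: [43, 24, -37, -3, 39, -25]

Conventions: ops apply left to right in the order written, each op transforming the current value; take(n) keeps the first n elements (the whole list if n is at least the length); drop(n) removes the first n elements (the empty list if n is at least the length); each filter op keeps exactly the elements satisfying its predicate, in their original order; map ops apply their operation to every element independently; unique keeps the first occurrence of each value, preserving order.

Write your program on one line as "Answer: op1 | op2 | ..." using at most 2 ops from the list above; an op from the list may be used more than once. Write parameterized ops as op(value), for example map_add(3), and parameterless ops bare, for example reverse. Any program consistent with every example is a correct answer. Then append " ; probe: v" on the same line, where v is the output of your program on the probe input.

filter_even | reverse ; probe: [24]

Check, running the answer program on each example:
  [-40, -47, 2] -> [-40, 2] -> [2, -40]
  [-9, 9, -1, 44, 42, -20, 1, -27, -23] -> [44, 42, -20] -> [-20, 42, 44]
  [12, -31, 36, 17, 31] -> [12, 36] -> [36, 12]
  [-2, -47, -38, -39, 25, 27, 31, 38] -> [-2, -38, 38] -> [38, -38, -2]
  [-45, -14, -47, 33] -> [-14] -> [-14]
  probe: [43, 24, -37, -3, 39, -25] -> [24] -> [24]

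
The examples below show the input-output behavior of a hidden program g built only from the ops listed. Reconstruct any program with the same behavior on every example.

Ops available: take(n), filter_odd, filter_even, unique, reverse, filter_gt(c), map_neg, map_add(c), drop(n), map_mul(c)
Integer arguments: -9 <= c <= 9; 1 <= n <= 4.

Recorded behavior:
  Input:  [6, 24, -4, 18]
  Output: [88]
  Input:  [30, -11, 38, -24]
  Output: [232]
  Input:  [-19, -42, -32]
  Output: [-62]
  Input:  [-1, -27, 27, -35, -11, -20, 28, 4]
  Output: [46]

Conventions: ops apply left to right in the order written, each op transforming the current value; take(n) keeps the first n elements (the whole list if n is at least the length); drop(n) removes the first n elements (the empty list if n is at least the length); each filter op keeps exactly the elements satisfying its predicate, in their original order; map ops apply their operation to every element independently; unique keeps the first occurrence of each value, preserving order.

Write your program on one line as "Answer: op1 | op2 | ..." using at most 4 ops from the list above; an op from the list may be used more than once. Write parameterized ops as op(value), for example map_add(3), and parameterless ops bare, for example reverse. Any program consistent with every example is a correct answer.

map_add(8) | take(1) | map_mul(6) | map_add(4)

Check, running the answer program on each example:
  [6, 24, -4, 18] -> [14, 32, 4, 26] -> [14] -> [84] -> [88]
  [30, -11, 38, -24] -> [38, -3, 46, -16] -> [38] -> [228] -> [232]
  [-19, -42, -32] -> [-11, -34, -24] -> [-11] -> [-66] -> [-62]
  [-1, -27, 27, -35, -11, -20, 28, 4] -> [7, -19, 35, -27, -3, -12, 36, 12] -> [7] -> [42] -> [46]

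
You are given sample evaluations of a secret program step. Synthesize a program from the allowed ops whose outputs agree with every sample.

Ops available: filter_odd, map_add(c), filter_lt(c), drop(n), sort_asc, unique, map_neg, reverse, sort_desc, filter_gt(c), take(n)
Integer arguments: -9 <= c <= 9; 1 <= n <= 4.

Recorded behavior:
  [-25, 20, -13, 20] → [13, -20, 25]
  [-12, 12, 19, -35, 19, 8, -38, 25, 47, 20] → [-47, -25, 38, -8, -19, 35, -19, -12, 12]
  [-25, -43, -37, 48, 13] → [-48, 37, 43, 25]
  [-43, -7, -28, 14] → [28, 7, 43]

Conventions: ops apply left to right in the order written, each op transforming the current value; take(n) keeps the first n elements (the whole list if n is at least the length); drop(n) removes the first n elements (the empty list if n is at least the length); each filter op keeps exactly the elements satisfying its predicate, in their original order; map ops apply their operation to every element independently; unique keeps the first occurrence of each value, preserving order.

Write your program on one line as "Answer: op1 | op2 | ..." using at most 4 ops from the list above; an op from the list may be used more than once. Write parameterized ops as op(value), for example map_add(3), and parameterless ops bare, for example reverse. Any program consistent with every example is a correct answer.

map_neg | reverse | drop(1)

Check, running the answer program on each example:
  [-25, 20, -13, 20] -> [25, -20, 13, -20] -> [-20, 13, -20, 25] -> [13, -20, 25]
  [-12, 12, 19, -35, 19, 8, -38, 25, 47, 20] -> [12, -12, -19, 35, -19, -8, 38, -25, -47, -20] -> [-20, -47, -25, 38, -8, -19, 35, -19, -12, 12] -> [-47, -25, 38, -8, -19, 35, -19, -12, 12]
  [-25, -43, -37, 48, 13] -> [25, 43, 37, -48, -13] -> [-13, -48, 37, 43, 25] -> [-48, 37, 43, 25]
  [-43, -7, -28, 14] -> [43, 7, 28, -14] -> [-14, 28, 7, 43] -> [28, 7, 43]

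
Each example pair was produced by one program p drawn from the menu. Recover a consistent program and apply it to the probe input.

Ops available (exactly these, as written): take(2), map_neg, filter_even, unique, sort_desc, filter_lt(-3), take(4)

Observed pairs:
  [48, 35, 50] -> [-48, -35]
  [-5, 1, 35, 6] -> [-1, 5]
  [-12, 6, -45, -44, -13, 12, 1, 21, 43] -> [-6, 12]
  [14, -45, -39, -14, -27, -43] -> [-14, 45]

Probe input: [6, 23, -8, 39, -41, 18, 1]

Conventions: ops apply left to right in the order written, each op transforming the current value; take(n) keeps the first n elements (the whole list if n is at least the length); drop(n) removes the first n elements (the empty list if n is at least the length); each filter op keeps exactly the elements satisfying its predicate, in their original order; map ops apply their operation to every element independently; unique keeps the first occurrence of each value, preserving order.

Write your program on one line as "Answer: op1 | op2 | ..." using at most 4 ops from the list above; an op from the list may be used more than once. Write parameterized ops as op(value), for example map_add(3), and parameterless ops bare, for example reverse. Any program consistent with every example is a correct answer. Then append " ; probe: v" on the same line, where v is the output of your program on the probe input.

take(2) | sort_desc | map_neg ; probe: [-23, -6]

Check, running the answer program on each example:
  [48, 35, 50] -> [48, 35] -> [48, 35] -> [-48, -35]
  [-5, 1, 35, 6] -> [-5, 1] -> [1, -5] -> [-1, 5]
  [-12, 6, -45, -44, -13, 12, 1, 21, 43] -> [-12, 6] -> [6, -12] -> [-6, 12]
  [14, -45, -39, -14, -27, -43] -> [14, -45] -> [14, -45] -> [-14, 45]
  probe: [6, 23, -8, 39, -41, 18, 1] -> [6, 23] -> [23, 6] -> [-23, -6]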